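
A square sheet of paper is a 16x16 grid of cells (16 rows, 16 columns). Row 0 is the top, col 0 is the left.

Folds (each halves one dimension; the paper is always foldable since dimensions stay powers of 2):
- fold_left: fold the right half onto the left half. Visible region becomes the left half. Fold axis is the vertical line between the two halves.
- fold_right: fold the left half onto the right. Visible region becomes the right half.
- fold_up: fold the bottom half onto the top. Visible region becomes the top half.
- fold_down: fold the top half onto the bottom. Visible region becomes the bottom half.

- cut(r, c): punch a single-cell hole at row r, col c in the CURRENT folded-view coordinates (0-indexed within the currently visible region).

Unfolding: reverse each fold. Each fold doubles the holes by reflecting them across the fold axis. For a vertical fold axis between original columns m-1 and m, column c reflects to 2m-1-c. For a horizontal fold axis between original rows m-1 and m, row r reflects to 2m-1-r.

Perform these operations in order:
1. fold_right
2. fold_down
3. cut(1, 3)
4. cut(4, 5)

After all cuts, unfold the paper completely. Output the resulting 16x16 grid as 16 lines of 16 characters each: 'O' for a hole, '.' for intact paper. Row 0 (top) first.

Answer: ................
................
................
..O..........O..
................
................
....O......O....
................
................
....O......O....
................
................
..O..........O..
................
................
................

Derivation:
Op 1 fold_right: fold axis v@8; visible region now rows[0,16) x cols[8,16) = 16x8
Op 2 fold_down: fold axis h@8; visible region now rows[8,16) x cols[8,16) = 8x8
Op 3 cut(1, 3): punch at orig (9,11); cuts so far [(9, 11)]; region rows[8,16) x cols[8,16) = 8x8
Op 4 cut(4, 5): punch at orig (12,13); cuts so far [(9, 11), (12, 13)]; region rows[8,16) x cols[8,16) = 8x8
Unfold 1 (reflect across h@8): 4 holes -> [(3, 13), (6, 11), (9, 11), (12, 13)]
Unfold 2 (reflect across v@8): 8 holes -> [(3, 2), (3, 13), (6, 4), (6, 11), (9, 4), (9, 11), (12, 2), (12, 13)]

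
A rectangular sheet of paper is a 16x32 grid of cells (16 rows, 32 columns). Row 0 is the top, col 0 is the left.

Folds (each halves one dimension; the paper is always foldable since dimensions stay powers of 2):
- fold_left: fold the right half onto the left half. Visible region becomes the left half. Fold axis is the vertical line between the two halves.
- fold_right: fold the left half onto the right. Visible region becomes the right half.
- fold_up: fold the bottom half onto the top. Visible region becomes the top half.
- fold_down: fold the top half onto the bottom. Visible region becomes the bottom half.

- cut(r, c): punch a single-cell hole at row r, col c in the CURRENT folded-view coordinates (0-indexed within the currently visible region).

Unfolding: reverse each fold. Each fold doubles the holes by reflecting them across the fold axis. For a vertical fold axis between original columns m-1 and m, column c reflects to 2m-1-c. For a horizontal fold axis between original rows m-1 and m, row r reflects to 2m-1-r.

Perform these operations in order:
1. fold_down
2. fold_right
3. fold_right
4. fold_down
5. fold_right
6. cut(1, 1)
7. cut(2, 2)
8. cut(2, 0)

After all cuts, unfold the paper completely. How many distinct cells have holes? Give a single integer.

Op 1 fold_down: fold axis h@8; visible region now rows[8,16) x cols[0,32) = 8x32
Op 2 fold_right: fold axis v@16; visible region now rows[8,16) x cols[16,32) = 8x16
Op 3 fold_right: fold axis v@24; visible region now rows[8,16) x cols[24,32) = 8x8
Op 4 fold_down: fold axis h@12; visible region now rows[12,16) x cols[24,32) = 4x8
Op 5 fold_right: fold axis v@28; visible region now rows[12,16) x cols[28,32) = 4x4
Op 6 cut(1, 1): punch at orig (13,29); cuts so far [(13, 29)]; region rows[12,16) x cols[28,32) = 4x4
Op 7 cut(2, 2): punch at orig (14,30); cuts so far [(13, 29), (14, 30)]; region rows[12,16) x cols[28,32) = 4x4
Op 8 cut(2, 0): punch at orig (14,28); cuts so far [(13, 29), (14, 28), (14, 30)]; region rows[12,16) x cols[28,32) = 4x4
Unfold 1 (reflect across v@28): 6 holes -> [(13, 26), (13, 29), (14, 25), (14, 27), (14, 28), (14, 30)]
Unfold 2 (reflect across h@12): 12 holes -> [(9, 25), (9, 27), (9, 28), (9, 30), (10, 26), (10, 29), (13, 26), (13, 29), (14, 25), (14, 27), (14, 28), (14, 30)]
Unfold 3 (reflect across v@24): 24 holes -> [(9, 17), (9, 19), (9, 20), (9, 22), (9, 25), (9, 27), (9, 28), (9, 30), (10, 18), (10, 21), (10, 26), (10, 29), (13, 18), (13, 21), (13, 26), (13, 29), (14, 17), (14, 19), (14, 20), (14, 22), (14, 25), (14, 27), (14, 28), (14, 30)]
Unfold 4 (reflect across v@16): 48 holes -> [(9, 1), (9, 3), (9, 4), (9, 6), (9, 9), (9, 11), (9, 12), (9, 14), (9, 17), (9, 19), (9, 20), (9, 22), (9, 25), (9, 27), (9, 28), (9, 30), (10, 2), (10, 5), (10, 10), (10, 13), (10, 18), (10, 21), (10, 26), (10, 29), (13, 2), (13, 5), (13, 10), (13, 13), (13, 18), (13, 21), (13, 26), (13, 29), (14, 1), (14, 3), (14, 4), (14, 6), (14, 9), (14, 11), (14, 12), (14, 14), (14, 17), (14, 19), (14, 20), (14, 22), (14, 25), (14, 27), (14, 28), (14, 30)]
Unfold 5 (reflect across h@8): 96 holes -> [(1, 1), (1, 3), (1, 4), (1, 6), (1, 9), (1, 11), (1, 12), (1, 14), (1, 17), (1, 19), (1, 20), (1, 22), (1, 25), (1, 27), (1, 28), (1, 30), (2, 2), (2, 5), (2, 10), (2, 13), (2, 18), (2, 21), (2, 26), (2, 29), (5, 2), (5, 5), (5, 10), (5, 13), (5, 18), (5, 21), (5, 26), (5, 29), (6, 1), (6, 3), (6, 4), (6, 6), (6, 9), (6, 11), (6, 12), (6, 14), (6, 17), (6, 19), (6, 20), (6, 22), (6, 25), (6, 27), (6, 28), (6, 30), (9, 1), (9, 3), (9, 4), (9, 6), (9, 9), (9, 11), (9, 12), (9, 14), (9, 17), (9, 19), (9, 20), (9, 22), (9, 25), (9, 27), (9, 28), (9, 30), (10, 2), (10, 5), (10, 10), (10, 13), (10, 18), (10, 21), (10, 26), (10, 29), (13, 2), (13, 5), (13, 10), (13, 13), (13, 18), (13, 21), (13, 26), (13, 29), (14, 1), (14, 3), (14, 4), (14, 6), (14, 9), (14, 11), (14, 12), (14, 14), (14, 17), (14, 19), (14, 20), (14, 22), (14, 25), (14, 27), (14, 28), (14, 30)]

Answer: 96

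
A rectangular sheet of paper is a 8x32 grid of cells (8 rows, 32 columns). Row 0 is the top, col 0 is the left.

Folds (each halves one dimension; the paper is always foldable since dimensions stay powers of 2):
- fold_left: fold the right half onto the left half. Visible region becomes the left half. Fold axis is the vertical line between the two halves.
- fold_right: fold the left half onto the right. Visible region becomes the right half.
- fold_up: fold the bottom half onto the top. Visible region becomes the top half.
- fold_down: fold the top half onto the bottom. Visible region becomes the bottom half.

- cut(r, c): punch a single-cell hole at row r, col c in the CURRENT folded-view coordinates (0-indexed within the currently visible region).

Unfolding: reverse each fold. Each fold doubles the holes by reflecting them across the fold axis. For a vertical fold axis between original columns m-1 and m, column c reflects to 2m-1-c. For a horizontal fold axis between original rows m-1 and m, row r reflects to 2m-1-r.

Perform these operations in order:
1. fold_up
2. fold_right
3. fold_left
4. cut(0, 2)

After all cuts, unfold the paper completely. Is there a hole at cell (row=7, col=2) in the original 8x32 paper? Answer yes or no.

Answer: yes

Derivation:
Op 1 fold_up: fold axis h@4; visible region now rows[0,4) x cols[0,32) = 4x32
Op 2 fold_right: fold axis v@16; visible region now rows[0,4) x cols[16,32) = 4x16
Op 3 fold_left: fold axis v@24; visible region now rows[0,4) x cols[16,24) = 4x8
Op 4 cut(0, 2): punch at orig (0,18); cuts so far [(0, 18)]; region rows[0,4) x cols[16,24) = 4x8
Unfold 1 (reflect across v@24): 2 holes -> [(0, 18), (0, 29)]
Unfold 2 (reflect across v@16): 4 holes -> [(0, 2), (0, 13), (0, 18), (0, 29)]
Unfold 3 (reflect across h@4): 8 holes -> [(0, 2), (0, 13), (0, 18), (0, 29), (7, 2), (7, 13), (7, 18), (7, 29)]
Holes: [(0, 2), (0, 13), (0, 18), (0, 29), (7, 2), (7, 13), (7, 18), (7, 29)]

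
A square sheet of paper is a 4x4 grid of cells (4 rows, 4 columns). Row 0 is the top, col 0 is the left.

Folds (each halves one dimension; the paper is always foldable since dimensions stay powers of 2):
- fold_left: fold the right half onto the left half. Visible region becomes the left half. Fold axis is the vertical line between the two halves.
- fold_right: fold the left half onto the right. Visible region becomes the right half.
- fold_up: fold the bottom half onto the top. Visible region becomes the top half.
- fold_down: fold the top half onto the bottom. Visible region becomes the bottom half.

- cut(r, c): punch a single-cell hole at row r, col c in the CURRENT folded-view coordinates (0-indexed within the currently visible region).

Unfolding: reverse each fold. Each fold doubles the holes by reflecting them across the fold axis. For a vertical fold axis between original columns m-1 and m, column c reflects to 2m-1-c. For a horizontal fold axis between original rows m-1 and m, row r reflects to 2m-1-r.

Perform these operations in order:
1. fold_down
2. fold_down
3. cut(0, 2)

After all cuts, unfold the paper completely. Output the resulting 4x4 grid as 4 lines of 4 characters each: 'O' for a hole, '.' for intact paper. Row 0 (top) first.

Op 1 fold_down: fold axis h@2; visible region now rows[2,4) x cols[0,4) = 2x4
Op 2 fold_down: fold axis h@3; visible region now rows[3,4) x cols[0,4) = 1x4
Op 3 cut(0, 2): punch at orig (3,2); cuts so far [(3, 2)]; region rows[3,4) x cols[0,4) = 1x4
Unfold 1 (reflect across h@3): 2 holes -> [(2, 2), (3, 2)]
Unfold 2 (reflect across h@2): 4 holes -> [(0, 2), (1, 2), (2, 2), (3, 2)]

Answer: ..O.
..O.
..O.
..O.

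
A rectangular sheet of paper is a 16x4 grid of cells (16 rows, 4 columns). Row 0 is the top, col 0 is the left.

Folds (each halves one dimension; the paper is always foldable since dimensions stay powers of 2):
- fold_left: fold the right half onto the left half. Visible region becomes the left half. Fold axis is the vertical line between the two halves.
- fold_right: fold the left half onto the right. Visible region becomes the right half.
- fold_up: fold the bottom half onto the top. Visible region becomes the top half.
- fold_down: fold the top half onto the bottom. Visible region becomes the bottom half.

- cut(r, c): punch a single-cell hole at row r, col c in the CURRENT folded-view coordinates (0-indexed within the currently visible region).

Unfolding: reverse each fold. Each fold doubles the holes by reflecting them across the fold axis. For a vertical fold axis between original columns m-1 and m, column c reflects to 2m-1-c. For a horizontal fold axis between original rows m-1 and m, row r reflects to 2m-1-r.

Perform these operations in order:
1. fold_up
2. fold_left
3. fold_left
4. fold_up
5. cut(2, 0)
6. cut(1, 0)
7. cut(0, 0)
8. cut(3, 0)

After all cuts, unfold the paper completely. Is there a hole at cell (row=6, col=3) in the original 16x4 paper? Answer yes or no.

Op 1 fold_up: fold axis h@8; visible region now rows[0,8) x cols[0,4) = 8x4
Op 2 fold_left: fold axis v@2; visible region now rows[0,8) x cols[0,2) = 8x2
Op 3 fold_left: fold axis v@1; visible region now rows[0,8) x cols[0,1) = 8x1
Op 4 fold_up: fold axis h@4; visible region now rows[0,4) x cols[0,1) = 4x1
Op 5 cut(2, 0): punch at orig (2,0); cuts so far [(2, 0)]; region rows[0,4) x cols[0,1) = 4x1
Op 6 cut(1, 0): punch at orig (1,0); cuts so far [(1, 0), (2, 0)]; region rows[0,4) x cols[0,1) = 4x1
Op 7 cut(0, 0): punch at orig (0,0); cuts so far [(0, 0), (1, 0), (2, 0)]; region rows[0,4) x cols[0,1) = 4x1
Op 8 cut(3, 0): punch at orig (3,0); cuts so far [(0, 0), (1, 0), (2, 0), (3, 0)]; region rows[0,4) x cols[0,1) = 4x1
Unfold 1 (reflect across h@4): 8 holes -> [(0, 0), (1, 0), (2, 0), (3, 0), (4, 0), (5, 0), (6, 0), (7, 0)]
Unfold 2 (reflect across v@1): 16 holes -> [(0, 0), (0, 1), (1, 0), (1, 1), (2, 0), (2, 1), (3, 0), (3, 1), (4, 0), (4, 1), (5, 0), (5, 1), (6, 0), (6, 1), (7, 0), (7, 1)]
Unfold 3 (reflect across v@2): 32 holes -> [(0, 0), (0, 1), (0, 2), (0, 3), (1, 0), (1, 1), (1, 2), (1, 3), (2, 0), (2, 1), (2, 2), (2, 3), (3, 0), (3, 1), (3, 2), (3, 3), (4, 0), (4, 1), (4, 2), (4, 3), (5, 0), (5, 1), (5, 2), (5, 3), (6, 0), (6, 1), (6, 2), (6, 3), (7, 0), (7, 1), (7, 2), (7, 3)]
Unfold 4 (reflect across h@8): 64 holes -> [(0, 0), (0, 1), (0, 2), (0, 3), (1, 0), (1, 1), (1, 2), (1, 3), (2, 0), (2, 1), (2, 2), (2, 3), (3, 0), (3, 1), (3, 2), (3, 3), (4, 0), (4, 1), (4, 2), (4, 3), (5, 0), (5, 1), (5, 2), (5, 3), (6, 0), (6, 1), (6, 2), (6, 3), (7, 0), (7, 1), (7, 2), (7, 3), (8, 0), (8, 1), (8, 2), (8, 3), (9, 0), (9, 1), (9, 2), (9, 3), (10, 0), (10, 1), (10, 2), (10, 3), (11, 0), (11, 1), (11, 2), (11, 3), (12, 0), (12, 1), (12, 2), (12, 3), (13, 0), (13, 1), (13, 2), (13, 3), (14, 0), (14, 1), (14, 2), (14, 3), (15, 0), (15, 1), (15, 2), (15, 3)]
Holes: [(0, 0), (0, 1), (0, 2), (0, 3), (1, 0), (1, 1), (1, 2), (1, 3), (2, 0), (2, 1), (2, 2), (2, 3), (3, 0), (3, 1), (3, 2), (3, 3), (4, 0), (4, 1), (4, 2), (4, 3), (5, 0), (5, 1), (5, 2), (5, 3), (6, 0), (6, 1), (6, 2), (6, 3), (7, 0), (7, 1), (7, 2), (7, 3), (8, 0), (8, 1), (8, 2), (8, 3), (9, 0), (9, 1), (9, 2), (9, 3), (10, 0), (10, 1), (10, 2), (10, 3), (11, 0), (11, 1), (11, 2), (11, 3), (12, 0), (12, 1), (12, 2), (12, 3), (13, 0), (13, 1), (13, 2), (13, 3), (14, 0), (14, 1), (14, 2), (14, 3), (15, 0), (15, 1), (15, 2), (15, 3)]

Answer: yes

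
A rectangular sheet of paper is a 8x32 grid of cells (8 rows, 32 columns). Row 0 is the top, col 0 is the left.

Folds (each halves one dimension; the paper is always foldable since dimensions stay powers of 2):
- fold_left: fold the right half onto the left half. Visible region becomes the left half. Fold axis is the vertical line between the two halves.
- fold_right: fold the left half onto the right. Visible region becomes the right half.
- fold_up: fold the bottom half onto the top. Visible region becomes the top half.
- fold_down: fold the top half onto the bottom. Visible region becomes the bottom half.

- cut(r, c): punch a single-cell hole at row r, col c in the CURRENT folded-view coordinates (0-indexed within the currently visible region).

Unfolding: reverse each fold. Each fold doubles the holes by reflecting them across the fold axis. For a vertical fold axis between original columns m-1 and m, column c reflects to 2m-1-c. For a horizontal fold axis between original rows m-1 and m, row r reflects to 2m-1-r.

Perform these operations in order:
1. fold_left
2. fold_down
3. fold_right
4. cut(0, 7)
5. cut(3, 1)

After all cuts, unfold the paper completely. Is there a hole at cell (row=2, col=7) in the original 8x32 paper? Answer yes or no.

Op 1 fold_left: fold axis v@16; visible region now rows[0,8) x cols[0,16) = 8x16
Op 2 fold_down: fold axis h@4; visible region now rows[4,8) x cols[0,16) = 4x16
Op 3 fold_right: fold axis v@8; visible region now rows[4,8) x cols[8,16) = 4x8
Op 4 cut(0, 7): punch at orig (4,15); cuts so far [(4, 15)]; region rows[4,8) x cols[8,16) = 4x8
Op 5 cut(3, 1): punch at orig (7,9); cuts so far [(4, 15), (7, 9)]; region rows[4,8) x cols[8,16) = 4x8
Unfold 1 (reflect across v@8): 4 holes -> [(4, 0), (4, 15), (7, 6), (7, 9)]
Unfold 2 (reflect across h@4): 8 holes -> [(0, 6), (0, 9), (3, 0), (3, 15), (4, 0), (4, 15), (7, 6), (7, 9)]
Unfold 3 (reflect across v@16): 16 holes -> [(0, 6), (0, 9), (0, 22), (0, 25), (3, 0), (3, 15), (3, 16), (3, 31), (4, 0), (4, 15), (4, 16), (4, 31), (7, 6), (7, 9), (7, 22), (7, 25)]
Holes: [(0, 6), (0, 9), (0, 22), (0, 25), (3, 0), (3, 15), (3, 16), (3, 31), (4, 0), (4, 15), (4, 16), (4, 31), (7, 6), (7, 9), (7, 22), (7, 25)]

Answer: no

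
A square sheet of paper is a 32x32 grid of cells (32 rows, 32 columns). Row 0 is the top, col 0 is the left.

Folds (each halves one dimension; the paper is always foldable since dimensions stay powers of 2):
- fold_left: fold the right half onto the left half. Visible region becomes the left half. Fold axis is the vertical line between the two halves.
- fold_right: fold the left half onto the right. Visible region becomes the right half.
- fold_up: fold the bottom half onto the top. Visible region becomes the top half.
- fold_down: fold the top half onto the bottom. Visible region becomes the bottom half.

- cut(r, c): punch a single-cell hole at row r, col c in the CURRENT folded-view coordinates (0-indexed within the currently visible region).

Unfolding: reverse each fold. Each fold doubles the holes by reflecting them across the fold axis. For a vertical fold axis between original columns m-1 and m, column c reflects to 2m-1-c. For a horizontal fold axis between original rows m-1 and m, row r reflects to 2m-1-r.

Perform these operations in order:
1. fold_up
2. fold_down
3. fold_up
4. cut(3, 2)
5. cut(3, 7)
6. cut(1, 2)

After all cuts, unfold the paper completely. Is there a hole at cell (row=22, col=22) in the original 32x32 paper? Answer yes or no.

Op 1 fold_up: fold axis h@16; visible region now rows[0,16) x cols[0,32) = 16x32
Op 2 fold_down: fold axis h@8; visible region now rows[8,16) x cols[0,32) = 8x32
Op 3 fold_up: fold axis h@12; visible region now rows[8,12) x cols[0,32) = 4x32
Op 4 cut(3, 2): punch at orig (11,2); cuts so far [(11, 2)]; region rows[8,12) x cols[0,32) = 4x32
Op 5 cut(3, 7): punch at orig (11,7); cuts so far [(11, 2), (11, 7)]; region rows[8,12) x cols[0,32) = 4x32
Op 6 cut(1, 2): punch at orig (9,2); cuts so far [(9, 2), (11, 2), (11, 7)]; region rows[8,12) x cols[0,32) = 4x32
Unfold 1 (reflect across h@12): 6 holes -> [(9, 2), (11, 2), (11, 7), (12, 2), (12, 7), (14, 2)]
Unfold 2 (reflect across h@8): 12 holes -> [(1, 2), (3, 2), (3, 7), (4, 2), (4, 7), (6, 2), (9, 2), (11, 2), (11, 7), (12, 2), (12, 7), (14, 2)]
Unfold 3 (reflect across h@16): 24 holes -> [(1, 2), (3, 2), (3, 7), (4, 2), (4, 7), (6, 2), (9, 2), (11, 2), (11, 7), (12, 2), (12, 7), (14, 2), (17, 2), (19, 2), (19, 7), (20, 2), (20, 7), (22, 2), (25, 2), (27, 2), (27, 7), (28, 2), (28, 7), (30, 2)]
Holes: [(1, 2), (3, 2), (3, 7), (4, 2), (4, 7), (6, 2), (9, 2), (11, 2), (11, 7), (12, 2), (12, 7), (14, 2), (17, 2), (19, 2), (19, 7), (20, 2), (20, 7), (22, 2), (25, 2), (27, 2), (27, 7), (28, 2), (28, 7), (30, 2)]

Answer: no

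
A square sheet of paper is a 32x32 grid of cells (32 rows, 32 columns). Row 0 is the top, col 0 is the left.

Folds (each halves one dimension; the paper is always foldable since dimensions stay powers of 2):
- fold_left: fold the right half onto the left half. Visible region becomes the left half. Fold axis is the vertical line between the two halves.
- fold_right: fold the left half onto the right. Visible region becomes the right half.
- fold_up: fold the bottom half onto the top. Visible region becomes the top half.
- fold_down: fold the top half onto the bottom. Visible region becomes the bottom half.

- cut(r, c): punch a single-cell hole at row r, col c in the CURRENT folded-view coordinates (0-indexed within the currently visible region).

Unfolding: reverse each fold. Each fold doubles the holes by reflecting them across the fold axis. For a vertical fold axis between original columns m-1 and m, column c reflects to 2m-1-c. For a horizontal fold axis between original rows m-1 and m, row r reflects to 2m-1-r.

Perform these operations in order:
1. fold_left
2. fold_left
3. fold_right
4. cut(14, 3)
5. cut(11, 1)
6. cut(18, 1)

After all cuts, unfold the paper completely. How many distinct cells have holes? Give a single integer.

Answer: 24

Derivation:
Op 1 fold_left: fold axis v@16; visible region now rows[0,32) x cols[0,16) = 32x16
Op 2 fold_left: fold axis v@8; visible region now rows[0,32) x cols[0,8) = 32x8
Op 3 fold_right: fold axis v@4; visible region now rows[0,32) x cols[4,8) = 32x4
Op 4 cut(14, 3): punch at orig (14,7); cuts so far [(14, 7)]; region rows[0,32) x cols[4,8) = 32x4
Op 5 cut(11, 1): punch at orig (11,5); cuts so far [(11, 5), (14, 7)]; region rows[0,32) x cols[4,8) = 32x4
Op 6 cut(18, 1): punch at orig (18,5); cuts so far [(11, 5), (14, 7), (18, 5)]; region rows[0,32) x cols[4,8) = 32x4
Unfold 1 (reflect across v@4): 6 holes -> [(11, 2), (11, 5), (14, 0), (14, 7), (18, 2), (18, 5)]
Unfold 2 (reflect across v@8): 12 holes -> [(11, 2), (11, 5), (11, 10), (11, 13), (14, 0), (14, 7), (14, 8), (14, 15), (18, 2), (18, 5), (18, 10), (18, 13)]
Unfold 3 (reflect across v@16): 24 holes -> [(11, 2), (11, 5), (11, 10), (11, 13), (11, 18), (11, 21), (11, 26), (11, 29), (14, 0), (14, 7), (14, 8), (14, 15), (14, 16), (14, 23), (14, 24), (14, 31), (18, 2), (18, 5), (18, 10), (18, 13), (18, 18), (18, 21), (18, 26), (18, 29)]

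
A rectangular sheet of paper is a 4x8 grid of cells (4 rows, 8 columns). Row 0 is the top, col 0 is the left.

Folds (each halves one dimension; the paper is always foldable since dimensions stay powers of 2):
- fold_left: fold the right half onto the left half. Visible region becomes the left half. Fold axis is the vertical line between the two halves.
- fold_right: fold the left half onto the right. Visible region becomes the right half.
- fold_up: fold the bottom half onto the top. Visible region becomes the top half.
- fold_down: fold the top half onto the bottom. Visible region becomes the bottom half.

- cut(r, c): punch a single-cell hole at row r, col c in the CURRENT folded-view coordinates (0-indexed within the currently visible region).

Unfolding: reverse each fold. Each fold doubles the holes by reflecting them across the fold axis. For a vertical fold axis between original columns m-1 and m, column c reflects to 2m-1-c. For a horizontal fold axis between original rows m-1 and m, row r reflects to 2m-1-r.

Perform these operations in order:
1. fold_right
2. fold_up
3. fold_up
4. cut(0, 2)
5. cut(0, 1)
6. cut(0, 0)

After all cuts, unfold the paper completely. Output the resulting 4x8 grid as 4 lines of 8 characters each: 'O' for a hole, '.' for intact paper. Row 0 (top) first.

Op 1 fold_right: fold axis v@4; visible region now rows[0,4) x cols[4,8) = 4x4
Op 2 fold_up: fold axis h@2; visible region now rows[0,2) x cols[4,8) = 2x4
Op 3 fold_up: fold axis h@1; visible region now rows[0,1) x cols[4,8) = 1x4
Op 4 cut(0, 2): punch at orig (0,6); cuts so far [(0, 6)]; region rows[0,1) x cols[4,8) = 1x4
Op 5 cut(0, 1): punch at orig (0,5); cuts so far [(0, 5), (0, 6)]; region rows[0,1) x cols[4,8) = 1x4
Op 6 cut(0, 0): punch at orig (0,4); cuts so far [(0, 4), (0, 5), (0, 6)]; region rows[0,1) x cols[4,8) = 1x4
Unfold 1 (reflect across h@1): 6 holes -> [(0, 4), (0, 5), (0, 6), (1, 4), (1, 5), (1, 6)]
Unfold 2 (reflect across h@2): 12 holes -> [(0, 4), (0, 5), (0, 6), (1, 4), (1, 5), (1, 6), (2, 4), (2, 5), (2, 6), (3, 4), (3, 5), (3, 6)]
Unfold 3 (reflect across v@4): 24 holes -> [(0, 1), (0, 2), (0, 3), (0, 4), (0, 5), (0, 6), (1, 1), (1, 2), (1, 3), (1, 4), (1, 5), (1, 6), (2, 1), (2, 2), (2, 3), (2, 4), (2, 5), (2, 6), (3, 1), (3, 2), (3, 3), (3, 4), (3, 5), (3, 6)]

Answer: .OOOOOO.
.OOOOOO.
.OOOOOO.
.OOOOOO.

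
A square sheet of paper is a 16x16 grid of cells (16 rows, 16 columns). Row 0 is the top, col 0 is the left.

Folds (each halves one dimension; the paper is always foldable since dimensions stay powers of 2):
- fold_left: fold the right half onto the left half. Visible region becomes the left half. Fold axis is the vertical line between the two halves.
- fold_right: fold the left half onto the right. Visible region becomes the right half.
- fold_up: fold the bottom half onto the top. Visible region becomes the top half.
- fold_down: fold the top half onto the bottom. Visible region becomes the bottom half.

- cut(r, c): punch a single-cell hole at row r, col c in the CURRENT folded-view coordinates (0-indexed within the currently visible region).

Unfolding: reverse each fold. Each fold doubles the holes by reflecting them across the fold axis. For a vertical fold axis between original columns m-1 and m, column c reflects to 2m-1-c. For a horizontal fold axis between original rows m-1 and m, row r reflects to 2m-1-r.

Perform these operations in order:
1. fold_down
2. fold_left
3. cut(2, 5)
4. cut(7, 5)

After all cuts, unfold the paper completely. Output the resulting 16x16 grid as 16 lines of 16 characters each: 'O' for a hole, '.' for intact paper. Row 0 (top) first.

Op 1 fold_down: fold axis h@8; visible region now rows[8,16) x cols[0,16) = 8x16
Op 2 fold_left: fold axis v@8; visible region now rows[8,16) x cols[0,8) = 8x8
Op 3 cut(2, 5): punch at orig (10,5); cuts so far [(10, 5)]; region rows[8,16) x cols[0,8) = 8x8
Op 4 cut(7, 5): punch at orig (15,5); cuts so far [(10, 5), (15, 5)]; region rows[8,16) x cols[0,8) = 8x8
Unfold 1 (reflect across v@8): 4 holes -> [(10, 5), (10, 10), (15, 5), (15, 10)]
Unfold 2 (reflect across h@8): 8 holes -> [(0, 5), (0, 10), (5, 5), (5, 10), (10, 5), (10, 10), (15, 5), (15, 10)]

Answer: .....O....O.....
................
................
................
................
.....O....O.....
................
................
................
................
.....O....O.....
................
................
................
................
.....O....O.....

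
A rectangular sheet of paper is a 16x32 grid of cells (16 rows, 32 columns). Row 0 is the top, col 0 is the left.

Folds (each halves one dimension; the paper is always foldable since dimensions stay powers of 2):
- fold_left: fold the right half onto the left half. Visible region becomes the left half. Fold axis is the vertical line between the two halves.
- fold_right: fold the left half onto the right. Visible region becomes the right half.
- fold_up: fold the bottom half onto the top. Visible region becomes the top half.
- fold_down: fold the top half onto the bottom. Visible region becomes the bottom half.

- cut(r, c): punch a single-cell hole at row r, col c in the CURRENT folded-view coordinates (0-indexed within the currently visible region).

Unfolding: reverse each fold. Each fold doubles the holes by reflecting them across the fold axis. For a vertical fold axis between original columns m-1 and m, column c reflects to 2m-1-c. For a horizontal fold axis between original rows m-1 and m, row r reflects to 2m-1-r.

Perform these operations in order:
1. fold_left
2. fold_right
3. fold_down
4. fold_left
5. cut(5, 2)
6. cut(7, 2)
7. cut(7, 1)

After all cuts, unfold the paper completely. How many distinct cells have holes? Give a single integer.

Op 1 fold_left: fold axis v@16; visible region now rows[0,16) x cols[0,16) = 16x16
Op 2 fold_right: fold axis v@8; visible region now rows[0,16) x cols[8,16) = 16x8
Op 3 fold_down: fold axis h@8; visible region now rows[8,16) x cols[8,16) = 8x8
Op 4 fold_left: fold axis v@12; visible region now rows[8,16) x cols[8,12) = 8x4
Op 5 cut(5, 2): punch at orig (13,10); cuts so far [(13, 10)]; region rows[8,16) x cols[8,12) = 8x4
Op 6 cut(7, 2): punch at orig (15,10); cuts so far [(13, 10), (15, 10)]; region rows[8,16) x cols[8,12) = 8x4
Op 7 cut(7, 1): punch at orig (15,9); cuts so far [(13, 10), (15, 9), (15, 10)]; region rows[8,16) x cols[8,12) = 8x4
Unfold 1 (reflect across v@12): 6 holes -> [(13, 10), (13, 13), (15, 9), (15, 10), (15, 13), (15, 14)]
Unfold 2 (reflect across h@8): 12 holes -> [(0, 9), (0, 10), (0, 13), (0, 14), (2, 10), (2, 13), (13, 10), (13, 13), (15, 9), (15, 10), (15, 13), (15, 14)]
Unfold 3 (reflect across v@8): 24 holes -> [(0, 1), (0, 2), (0, 5), (0, 6), (0, 9), (0, 10), (0, 13), (0, 14), (2, 2), (2, 5), (2, 10), (2, 13), (13, 2), (13, 5), (13, 10), (13, 13), (15, 1), (15, 2), (15, 5), (15, 6), (15, 9), (15, 10), (15, 13), (15, 14)]
Unfold 4 (reflect across v@16): 48 holes -> [(0, 1), (0, 2), (0, 5), (0, 6), (0, 9), (0, 10), (0, 13), (0, 14), (0, 17), (0, 18), (0, 21), (0, 22), (0, 25), (0, 26), (0, 29), (0, 30), (2, 2), (2, 5), (2, 10), (2, 13), (2, 18), (2, 21), (2, 26), (2, 29), (13, 2), (13, 5), (13, 10), (13, 13), (13, 18), (13, 21), (13, 26), (13, 29), (15, 1), (15, 2), (15, 5), (15, 6), (15, 9), (15, 10), (15, 13), (15, 14), (15, 17), (15, 18), (15, 21), (15, 22), (15, 25), (15, 26), (15, 29), (15, 30)]

Answer: 48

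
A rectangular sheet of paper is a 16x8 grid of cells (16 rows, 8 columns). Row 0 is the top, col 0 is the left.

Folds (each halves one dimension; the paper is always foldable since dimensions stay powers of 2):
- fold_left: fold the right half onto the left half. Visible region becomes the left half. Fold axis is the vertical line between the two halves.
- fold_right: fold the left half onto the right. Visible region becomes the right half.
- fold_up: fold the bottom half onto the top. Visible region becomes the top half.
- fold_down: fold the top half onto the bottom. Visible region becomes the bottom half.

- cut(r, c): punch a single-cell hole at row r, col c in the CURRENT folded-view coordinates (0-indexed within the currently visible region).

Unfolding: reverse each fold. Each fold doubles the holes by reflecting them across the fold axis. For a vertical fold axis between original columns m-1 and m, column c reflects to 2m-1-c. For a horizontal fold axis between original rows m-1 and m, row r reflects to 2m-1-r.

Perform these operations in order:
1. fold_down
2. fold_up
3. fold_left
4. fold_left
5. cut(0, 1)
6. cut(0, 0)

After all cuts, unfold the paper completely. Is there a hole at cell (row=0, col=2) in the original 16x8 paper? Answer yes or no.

Answer: yes

Derivation:
Op 1 fold_down: fold axis h@8; visible region now rows[8,16) x cols[0,8) = 8x8
Op 2 fold_up: fold axis h@12; visible region now rows[8,12) x cols[0,8) = 4x8
Op 3 fold_left: fold axis v@4; visible region now rows[8,12) x cols[0,4) = 4x4
Op 4 fold_left: fold axis v@2; visible region now rows[8,12) x cols[0,2) = 4x2
Op 5 cut(0, 1): punch at orig (8,1); cuts so far [(8, 1)]; region rows[8,12) x cols[0,2) = 4x2
Op 6 cut(0, 0): punch at orig (8,0); cuts so far [(8, 0), (8, 1)]; region rows[8,12) x cols[0,2) = 4x2
Unfold 1 (reflect across v@2): 4 holes -> [(8, 0), (8, 1), (8, 2), (8, 3)]
Unfold 2 (reflect across v@4): 8 holes -> [(8, 0), (8, 1), (8, 2), (8, 3), (8, 4), (8, 5), (8, 6), (8, 7)]
Unfold 3 (reflect across h@12): 16 holes -> [(8, 0), (8, 1), (8, 2), (8, 3), (8, 4), (8, 5), (8, 6), (8, 7), (15, 0), (15, 1), (15, 2), (15, 3), (15, 4), (15, 5), (15, 6), (15, 7)]
Unfold 4 (reflect across h@8): 32 holes -> [(0, 0), (0, 1), (0, 2), (0, 3), (0, 4), (0, 5), (0, 6), (0, 7), (7, 0), (7, 1), (7, 2), (7, 3), (7, 4), (7, 5), (7, 6), (7, 7), (8, 0), (8, 1), (8, 2), (8, 3), (8, 4), (8, 5), (8, 6), (8, 7), (15, 0), (15, 1), (15, 2), (15, 3), (15, 4), (15, 5), (15, 6), (15, 7)]
Holes: [(0, 0), (0, 1), (0, 2), (0, 3), (0, 4), (0, 5), (0, 6), (0, 7), (7, 0), (7, 1), (7, 2), (7, 3), (7, 4), (7, 5), (7, 6), (7, 7), (8, 0), (8, 1), (8, 2), (8, 3), (8, 4), (8, 5), (8, 6), (8, 7), (15, 0), (15, 1), (15, 2), (15, 3), (15, 4), (15, 5), (15, 6), (15, 7)]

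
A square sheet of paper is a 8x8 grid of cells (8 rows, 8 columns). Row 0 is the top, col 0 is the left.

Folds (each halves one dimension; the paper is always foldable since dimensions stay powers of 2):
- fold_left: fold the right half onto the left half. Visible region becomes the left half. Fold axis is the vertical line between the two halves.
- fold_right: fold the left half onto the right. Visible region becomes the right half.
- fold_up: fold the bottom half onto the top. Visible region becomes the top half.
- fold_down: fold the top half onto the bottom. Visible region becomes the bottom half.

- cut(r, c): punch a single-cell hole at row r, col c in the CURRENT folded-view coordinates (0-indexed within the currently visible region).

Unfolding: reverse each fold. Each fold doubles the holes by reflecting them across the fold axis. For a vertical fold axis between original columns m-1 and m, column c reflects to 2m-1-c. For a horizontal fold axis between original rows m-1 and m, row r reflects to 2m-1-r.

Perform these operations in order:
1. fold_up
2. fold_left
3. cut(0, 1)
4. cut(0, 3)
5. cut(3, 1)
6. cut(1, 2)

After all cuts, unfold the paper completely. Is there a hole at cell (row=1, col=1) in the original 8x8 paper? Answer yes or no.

Answer: no

Derivation:
Op 1 fold_up: fold axis h@4; visible region now rows[0,4) x cols[0,8) = 4x8
Op 2 fold_left: fold axis v@4; visible region now rows[0,4) x cols[0,4) = 4x4
Op 3 cut(0, 1): punch at orig (0,1); cuts so far [(0, 1)]; region rows[0,4) x cols[0,4) = 4x4
Op 4 cut(0, 3): punch at orig (0,3); cuts so far [(0, 1), (0, 3)]; region rows[0,4) x cols[0,4) = 4x4
Op 5 cut(3, 1): punch at orig (3,1); cuts so far [(0, 1), (0, 3), (3, 1)]; region rows[0,4) x cols[0,4) = 4x4
Op 6 cut(1, 2): punch at orig (1,2); cuts so far [(0, 1), (0, 3), (1, 2), (3, 1)]; region rows[0,4) x cols[0,4) = 4x4
Unfold 1 (reflect across v@4): 8 holes -> [(0, 1), (0, 3), (0, 4), (0, 6), (1, 2), (1, 5), (3, 1), (3, 6)]
Unfold 2 (reflect across h@4): 16 holes -> [(0, 1), (0, 3), (0, 4), (0, 6), (1, 2), (1, 5), (3, 1), (3, 6), (4, 1), (4, 6), (6, 2), (6, 5), (7, 1), (7, 3), (7, 4), (7, 6)]
Holes: [(0, 1), (0, 3), (0, 4), (0, 6), (1, 2), (1, 5), (3, 1), (3, 6), (4, 1), (4, 6), (6, 2), (6, 5), (7, 1), (7, 3), (7, 4), (7, 6)]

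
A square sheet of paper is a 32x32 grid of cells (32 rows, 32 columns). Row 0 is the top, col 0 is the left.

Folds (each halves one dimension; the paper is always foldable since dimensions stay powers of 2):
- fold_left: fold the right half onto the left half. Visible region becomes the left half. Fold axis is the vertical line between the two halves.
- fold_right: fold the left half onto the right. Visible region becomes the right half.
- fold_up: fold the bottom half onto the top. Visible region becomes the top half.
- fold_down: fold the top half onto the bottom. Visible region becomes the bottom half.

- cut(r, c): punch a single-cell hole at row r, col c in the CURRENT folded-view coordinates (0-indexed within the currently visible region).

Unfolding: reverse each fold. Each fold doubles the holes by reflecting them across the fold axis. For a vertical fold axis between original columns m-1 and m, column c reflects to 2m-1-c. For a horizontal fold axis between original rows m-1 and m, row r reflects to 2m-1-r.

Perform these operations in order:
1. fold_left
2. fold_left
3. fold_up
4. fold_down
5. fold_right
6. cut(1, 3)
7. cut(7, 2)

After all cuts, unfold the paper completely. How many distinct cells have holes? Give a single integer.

Answer: 64

Derivation:
Op 1 fold_left: fold axis v@16; visible region now rows[0,32) x cols[0,16) = 32x16
Op 2 fold_left: fold axis v@8; visible region now rows[0,32) x cols[0,8) = 32x8
Op 3 fold_up: fold axis h@16; visible region now rows[0,16) x cols[0,8) = 16x8
Op 4 fold_down: fold axis h@8; visible region now rows[8,16) x cols[0,8) = 8x8
Op 5 fold_right: fold axis v@4; visible region now rows[8,16) x cols[4,8) = 8x4
Op 6 cut(1, 3): punch at orig (9,7); cuts so far [(9, 7)]; region rows[8,16) x cols[4,8) = 8x4
Op 7 cut(7, 2): punch at orig (15,6); cuts so far [(9, 7), (15, 6)]; region rows[8,16) x cols[4,8) = 8x4
Unfold 1 (reflect across v@4): 4 holes -> [(9, 0), (9, 7), (15, 1), (15, 6)]
Unfold 2 (reflect across h@8): 8 holes -> [(0, 1), (0, 6), (6, 0), (6, 7), (9, 0), (9, 7), (15, 1), (15, 6)]
Unfold 3 (reflect across h@16): 16 holes -> [(0, 1), (0, 6), (6, 0), (6, 7), (9, 0), (9, 7), (15, 1), (15, 6), (16, 1), (16, 6), (22, 0), (22, 7), (25, 0), (25, 7), (31, 1), (31, 6)]
Unfold 4 (reflect across v@8): 32 holes -> [(0, 1), (0, 6), (0, 9), (0, 14), (6, 0), (6, 7), (6, 8), (6, 15), (9, 0), (9, 7), (9, 8), (9, 15), (15, 1), (15, 6), (15, 9), (15, 14), (16, 1), (16, 6), (16, 9), (16, 14), (22, 0), (22, 7), (22, 8), (22, 15), (25, 0), (25, 7), (25, 8), (25, 15), (31, 1), (31, 6), (31, 9), (31, 14)]
Unfold 5 (reflect across v@16): 64 holes -> [(0, 1), (0, 6), (0, 9), (0, 14), (0, 17), (0, 22), (0, 25), (0, 30), (6, 0), (6, 7), (6, 8), (6, 15), (6, 16), (6, 23), (6, 24), (6, 31), (9, 0), (9, 7), (9, 8), (9, 15), (9, 16), (9, 23), (9, 24), (9, 31), (15, 1), (15, 6), (15, 9), (15, 14), (15, 17), (15, 22), (15, 25), (15, 30), (16, 1), (16, 6), (16, 9), (16, 14), (16, 17), (16, 22), (16, 25), (16, 30), (22, 0), (22, 7), (22, 8), (22, 15), (22, 16), (22, 23), (22, 24), (22, 31), (25, 0), (25, 7), (25, 8), (25, 15), (25, 16), (25, 23), (25, 24), (25, 31), (31, 1), (31, 6), (31, 9), (31, 14), (31, 17), (31, 22), (31, 25), (31, 30)]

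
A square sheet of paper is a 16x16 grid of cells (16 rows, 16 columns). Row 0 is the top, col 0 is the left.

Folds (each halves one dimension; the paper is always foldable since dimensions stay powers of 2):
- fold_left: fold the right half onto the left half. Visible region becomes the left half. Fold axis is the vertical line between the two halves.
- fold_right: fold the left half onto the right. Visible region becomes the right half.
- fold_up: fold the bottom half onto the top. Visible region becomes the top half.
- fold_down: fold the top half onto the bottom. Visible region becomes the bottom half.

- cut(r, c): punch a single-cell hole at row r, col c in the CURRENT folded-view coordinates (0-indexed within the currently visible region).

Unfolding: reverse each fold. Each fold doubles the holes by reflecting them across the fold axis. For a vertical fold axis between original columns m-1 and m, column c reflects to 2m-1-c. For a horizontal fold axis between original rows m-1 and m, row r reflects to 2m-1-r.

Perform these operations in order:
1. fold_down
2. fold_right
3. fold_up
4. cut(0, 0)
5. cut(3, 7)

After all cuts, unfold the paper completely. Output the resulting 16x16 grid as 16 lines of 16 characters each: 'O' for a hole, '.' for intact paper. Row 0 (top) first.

Answer: .......OO.......
................
................
O..............O
O..............O
................
................
.......OO.......
.......OO.......
................
................
O..............O
O..............O
................
................
.......OO.......

Derivation:
Op 1 fold_down: fold axis h@8; visible region now rows[8,16) x cols[0,16) = 8x16
Op 2 fold_right: fold axis v@8; visible region now rows[8,16) x cols[8,16) = 8x8
Op 3 fold_up: fold axis h@12; visible region now rows[8,12) x cols[8,16) = 4x8
Op 4 cut(0, 0): punch at orig (8,8); cuts so far [(8, 8)]; region rows[8,12) x cols[8,16) = 4x8
Op 5 cut(3, 7): punch at orig (11,15); cuts so far [(8, 8), (11, 15)]; region rows[8,12) x cols[8,16) = 4x8
Unfold 1 (reflect across h@12): 4 holes -> [(8, 8), (11, 15), (12, 15), (15, 8)]
Unfold 2 (reflect across v@8): 8 holes -> [(8, 7), (8, 8), (11, 0), (11, 15), (12, 0), (12, 15), (15, 7), (15, 8)]
Unfold 3 (reflect across h@8): 16 holes -> [(0, 7), (0, 8), (3, 0), (3, 15), (4, 0), (4, 15), (7, 7), (7, 8), (8, 7), (8, 8), (11, 0), (11, 15), (12, 0), (12, 15), (15, 7), (15, 8)]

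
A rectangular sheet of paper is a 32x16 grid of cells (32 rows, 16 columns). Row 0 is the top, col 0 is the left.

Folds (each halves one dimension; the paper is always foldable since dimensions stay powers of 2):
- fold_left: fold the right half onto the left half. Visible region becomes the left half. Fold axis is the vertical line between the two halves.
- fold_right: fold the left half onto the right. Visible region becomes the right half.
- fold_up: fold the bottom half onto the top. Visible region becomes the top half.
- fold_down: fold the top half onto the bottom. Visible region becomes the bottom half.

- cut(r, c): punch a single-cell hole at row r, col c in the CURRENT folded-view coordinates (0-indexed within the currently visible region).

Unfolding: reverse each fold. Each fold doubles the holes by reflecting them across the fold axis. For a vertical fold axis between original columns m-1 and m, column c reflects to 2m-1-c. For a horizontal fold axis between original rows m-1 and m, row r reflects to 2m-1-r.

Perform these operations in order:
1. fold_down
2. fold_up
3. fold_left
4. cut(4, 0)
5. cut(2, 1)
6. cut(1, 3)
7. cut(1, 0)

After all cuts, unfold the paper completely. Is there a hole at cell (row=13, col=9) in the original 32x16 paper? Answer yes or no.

Answer: no

Derivation:
Op 1 fold_down: fold axis h@16; visible region now rows[16,32) x cols[0,16) = 16x16
Op 2 fold_up: fold axis h@24; visible region now rows[16,24) x cols[0,16) = 8x16
Op 3 fold_left: fold axis v@8; visible region now rows[16,24) x cols[0,8) = 8x8
Op 4 cut(4, 0): punch at orig (20,0); cuts so far [(20, 0)]; region rows[16,24) x cols[0,8) = 8x8
Op 5 cut(2, 1): punch at orig (18,1); cuts so far [(18, 1), (20, 0)]; region rows[16,24) x cols[0,8) = 8x8
Op 6 cut(1, 3): punch at orig (17,3); cuts so far [(17, 3), (18, 1), (20, 0)]; region rows[16,24) x cols[0,8) = 8x8
Op 7 cut(1, 0): punch at orig (17,0); cuts so far [(17, 0), (17, 3), (18, 1), (20, 0)]; region rows[16,24) x cols[0,8) = 8x8
Unfold 1 (reflect across v@8): 8 holes -> [(17, 0), (17, 3), (17, 12), (17, 15), (18, 1), (18, 14), (20, 0), (20, 15)]
Unfold 2 (reflect across h@24): 16 holes -> [(17, 0), (17, 3), (17, 12), (17, 15), (18, 1), (18, 14), (20, 0), (20, 15), (27, 0), (27, 15), (29, 1), (29, 14), (30, 0), (30, 3), (30, 12), (30, 15)]
Unfold 3 (reflect across h@16): 32 holes -> [(1, 0), (1, 3), (1, 12), (1, 15), (2, 1), (2, 14), (4, 0), (4, 15), (11, 0), (11, 15), (13, 1), (13, 14), (14, 0), (14, 3), (14, 12), (14, 15), (17, 0), (17, 3), (17, 12), (17, 15), (18, 1), (18, 14), (20, 0), (20, 15), (27, 0), (27, 15), (29, 1), (29, 14), (30, 0), (30, 3), (30, 12), (30, 15)]
Holes: [(1, 0), (1, 3), (1, 12), (1, 15), (2, 1), (2, 14), (4, 0), (4, 15), (11, 0), (11, 15), (13, 1), (13, 14), (14, 0), (14, 3), (14, 12), (14, 15), (17, 0), (17, 3), (17, 12), (17, 15), (18, 1), (18, 14), (20, 0), (20, 15), (27, 0), (27, 15), (29, 1), (29, 14), (30, 0), (30, 3), (30, 12), (30, 15)]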